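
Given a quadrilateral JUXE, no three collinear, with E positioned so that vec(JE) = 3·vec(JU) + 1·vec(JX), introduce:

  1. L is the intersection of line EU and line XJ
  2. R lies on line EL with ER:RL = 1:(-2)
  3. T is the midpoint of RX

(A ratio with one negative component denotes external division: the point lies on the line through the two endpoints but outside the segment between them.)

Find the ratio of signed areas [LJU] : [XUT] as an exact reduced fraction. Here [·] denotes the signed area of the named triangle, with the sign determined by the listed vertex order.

[LJU]:[XUT] = -2/15

Choose coordinates J = (0, 0), U = (1, 0), X = (0, 1), E = (3, 1).
1. L is the intersection of line EU and line XJ ⇒ L = (0, -1/2)
2. R lies on line EL with ER:RL = 1:(-2) ⇒ R = (6, 5/2)
3. T is the midpoint of RX ⇒ T = (3, 7/4)
2·[LJU] = -1/2, 2·[XUT] = 15/4
[LJU]:[XUT] = -1/2:15/4 = -2/15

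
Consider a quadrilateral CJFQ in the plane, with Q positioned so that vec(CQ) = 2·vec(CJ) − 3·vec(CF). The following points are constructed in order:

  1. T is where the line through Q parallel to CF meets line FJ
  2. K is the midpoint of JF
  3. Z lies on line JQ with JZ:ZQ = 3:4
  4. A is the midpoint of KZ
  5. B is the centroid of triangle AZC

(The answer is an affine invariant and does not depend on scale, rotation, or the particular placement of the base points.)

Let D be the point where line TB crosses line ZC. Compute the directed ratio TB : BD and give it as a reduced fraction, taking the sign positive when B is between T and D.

TB:BD = 77/19

Choose coordinates C = (0, 0), J = (1, 0), F = (0, 1), Q = (2, -3).
1. T is where the line through Q parallel to CF meets line FJ ⇒ T = (2, -1)
2. K is the midpoint of JF ⇒ K = (1/2, 1/2)
3. Z lies on line JQ with JZ:ZQ = 3:4 ⇒ Z = (10/7, -9/7)
4. A is the midpoint of KZ ⇒ A = (27/28, -11/28)
5. B is the centroid of triangle AZC ⇒ B = (67/84, -47/84)
line TB meets ZC at D = (270/539, -243/539)
B = T + t·(D−T) with t = 77/96, so TB:BD = 77/96:19/96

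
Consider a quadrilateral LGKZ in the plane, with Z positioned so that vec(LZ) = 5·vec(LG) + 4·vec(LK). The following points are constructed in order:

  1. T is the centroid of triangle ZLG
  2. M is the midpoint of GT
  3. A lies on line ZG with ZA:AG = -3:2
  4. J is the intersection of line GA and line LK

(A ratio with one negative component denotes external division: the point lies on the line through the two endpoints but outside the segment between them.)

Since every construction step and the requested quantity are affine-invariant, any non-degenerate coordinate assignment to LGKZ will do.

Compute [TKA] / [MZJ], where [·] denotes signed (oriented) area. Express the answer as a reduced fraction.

Choose coordinates L = (0, 0), G = (1, 0), K = (0, 1), Z = (5, 4).
1. T is the centroid of triangle ZLG ⇒ T = (2, 4/3)
2. M is the midpoint of GT ⇒ M = (3/2, 2/3)
3. A lies on line ZG with ZA:AG = -3:2 ⇒ A = (-7, -8)
4. J is the intersection of line GA and line LK ⇒ J = (0, -1)
2·[TKA] = 47/3, 2·[MZJ] = -5/6
[TKA]:[MZJ] = 47/3:-5/6 = -94/5

[TKA]:[MZJ] = -94/5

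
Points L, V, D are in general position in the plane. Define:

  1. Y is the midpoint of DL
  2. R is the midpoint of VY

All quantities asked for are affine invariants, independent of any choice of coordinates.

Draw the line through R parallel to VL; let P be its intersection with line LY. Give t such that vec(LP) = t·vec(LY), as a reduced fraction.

t = 1/2

Work in coordinates with L = (0, 0), V = (1, 0), D = (0, 1).
1. Y is the midpoint of DL ⇒ Y = (0, 1/2)
2. R is the midpoint of VY ⇒ R = (1/2, 1/4)
through R parallel to VL: direction (-1, 0); meets LY at P = (0, 1/4)
P = L + t·(Y−L) with t = 1/2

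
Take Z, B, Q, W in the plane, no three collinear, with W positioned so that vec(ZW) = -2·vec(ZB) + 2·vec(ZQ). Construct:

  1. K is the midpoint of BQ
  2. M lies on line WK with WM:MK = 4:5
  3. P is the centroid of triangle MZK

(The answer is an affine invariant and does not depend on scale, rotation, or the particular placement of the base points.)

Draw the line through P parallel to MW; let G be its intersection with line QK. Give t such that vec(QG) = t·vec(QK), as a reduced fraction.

t = 7/3

Assign Z = (0, 0), B = (1, 0), Q = (0, 1), W = (-2, 2) — the answer is frame-independent, so this choice is without loss of generality.
1. K is the midpoint of BQ ⇒ K = (1/2, 1/2)
2. M lies on line WK with WM:MK = 4:5 ⇒ M = (-8/9, 4/3)
3. P is the centroid of triangle MZK ⇒ P = (-7/54, 11/18)
through P parallel to MW: direction (-10/9, 2/3); meets QK at G = (7/6, -1/6)
G = Q + t·(K−Q) with t = 7/3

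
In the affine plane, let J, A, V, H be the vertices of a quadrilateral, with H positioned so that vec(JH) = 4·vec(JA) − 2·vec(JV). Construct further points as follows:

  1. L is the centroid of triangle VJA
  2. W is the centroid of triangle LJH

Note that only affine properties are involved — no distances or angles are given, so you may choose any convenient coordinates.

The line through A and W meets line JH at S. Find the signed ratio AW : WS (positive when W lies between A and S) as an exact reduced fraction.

Set J = (0, 0), A = (1, 0), V = (0, 1), H = (4, -2); any affine frame gives the same invariant.
1. L is the centroid of triangle VJA ⇒ L = (1/3, 1/3)
2. W is the centroid of triangle LJH ⇒ W = (13/9, -5/9)
line AW meets JH at S = (5/3, -5/6)
W = A + t·(S−A) with t = 2/3, so AW:WS = 2/3:1/3

AW:WS = 2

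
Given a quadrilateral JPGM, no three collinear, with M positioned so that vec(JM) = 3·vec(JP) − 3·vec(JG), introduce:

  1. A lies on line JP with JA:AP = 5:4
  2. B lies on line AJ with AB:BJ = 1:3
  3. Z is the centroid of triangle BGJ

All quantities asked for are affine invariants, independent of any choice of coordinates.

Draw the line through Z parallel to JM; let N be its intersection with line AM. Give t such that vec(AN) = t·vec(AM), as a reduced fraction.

t = 3/20

Work in coordinates with J = (0, 0), P = (1, 0), G = (0, 1), M = (3, -3).
1. A lies on line JP with JA:AP = 5:4 ⇒ A = (5/9, 0)
2. B lies on line AJ with AB:BJ = 1:3 ⇒ B = (5/12, 0)
3. Z is the centroid of triangle BGJ ⇒ Z = (5/36, 1/3)
through Z parallel to JM: direction (3, -3); meets AM at N = (83/90, -9/20)
N = A + t·(M−A) with t = 3/20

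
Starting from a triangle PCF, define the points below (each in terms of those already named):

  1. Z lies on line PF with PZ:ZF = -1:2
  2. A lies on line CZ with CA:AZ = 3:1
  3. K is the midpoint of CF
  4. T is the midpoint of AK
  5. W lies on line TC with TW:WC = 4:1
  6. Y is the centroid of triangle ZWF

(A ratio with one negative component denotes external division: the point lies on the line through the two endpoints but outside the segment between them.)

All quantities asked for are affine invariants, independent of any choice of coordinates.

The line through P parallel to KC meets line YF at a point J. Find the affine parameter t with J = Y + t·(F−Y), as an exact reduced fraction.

t = -17/43

Assign P = (0, 0), C = (1, 0), F = (0, 1) — the answer is frame-independent, so this choice is without loss of generality.
1. Z lies on line PF with PZ:ZF = -1:2 ⇒ Z = (0, -1)
2. A lies on line CZ with CA:AZ = 3:1 ⇒ A = (1/4, -3/4)
3. K is the midpoint of CF ⇒ K = (1/2, 1/2)
4. T is the midpoint of AK ⇒ T = (3/8, -1/8)
5. W lies on line TC with TW:WC = 4:1 ⇒ W = (7/8, -1/40)
6. Y is the centroid of triangle ZWF ⇒ Y = (7/24, -1/120)
through P parallel to KC: direction (1/2, -1/2); meets YF at J = (35/86, -35/86)
J = Y + t·(F−Y) with t = -17/43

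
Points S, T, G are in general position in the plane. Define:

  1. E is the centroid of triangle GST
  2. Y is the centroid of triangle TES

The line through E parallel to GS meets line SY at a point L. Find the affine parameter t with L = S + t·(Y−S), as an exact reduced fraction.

t = 3/4

Assign S = (0, 0), T = (1, 0), G = (0, 1) — the answer is frame-independent, so this choice is without loss of generality.
1. E is the centroid of triangle GST ⇒ E = (1/3, 1/3)
2. Y is the centroid of triangle TES ⇒ Y = (4/9, 1/9)
through E parallel to GS: direction (0, -1); meets SY at L = (1/3, 1/12)
L = S + t·(Y−S) with t = 3/4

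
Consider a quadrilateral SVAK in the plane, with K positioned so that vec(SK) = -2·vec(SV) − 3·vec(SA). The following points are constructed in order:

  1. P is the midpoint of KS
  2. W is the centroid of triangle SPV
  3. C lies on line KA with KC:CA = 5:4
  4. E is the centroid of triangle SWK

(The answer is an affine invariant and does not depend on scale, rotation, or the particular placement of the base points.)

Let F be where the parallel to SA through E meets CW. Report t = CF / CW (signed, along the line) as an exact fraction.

Choose coordinates S = (0, 0), V = (1, 0), A = (0, 1), K = (-2, -3).
1. P is the midpoint of KS ⇒ P = (-1, -3/2)
2. W is the centroid of triangle SPV ⇒ W = (0, -1/2)
3. C lies on line KA with KC:CA = 5:4 ⇒ C = (-8/9, -7/9)
4. E is the centroid of triangle SWK ⇒ E = (-2/3, -7/6)
through E parallel to SA: direction (0, 1); meets CW at F = (-2/3, -17/24)
F = C + t·(W−C) with t = 1/4

t = 1/4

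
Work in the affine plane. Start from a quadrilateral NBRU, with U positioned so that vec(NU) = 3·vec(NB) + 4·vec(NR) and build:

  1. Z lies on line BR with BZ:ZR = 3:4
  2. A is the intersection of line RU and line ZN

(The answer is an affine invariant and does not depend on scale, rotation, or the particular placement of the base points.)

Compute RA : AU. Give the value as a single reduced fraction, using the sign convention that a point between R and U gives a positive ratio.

Assign N = (0, 0), B = (1, 0), R = (0, 1), U = (3, 4) — the answer is frame-independent, so this choice is without loss of generality.
1. Z lies on line BR with BZ:ZR = 3:4 ⇒ Z = (4/7, 3/7)
2. A is the intersection of line RU and line ZN ⇒ A = (-4, -3)
A = R + t·(U−R) with t = -4/3, so RA:AU = t:(1−t) = -4/3:7/3

RA:AU = -4/7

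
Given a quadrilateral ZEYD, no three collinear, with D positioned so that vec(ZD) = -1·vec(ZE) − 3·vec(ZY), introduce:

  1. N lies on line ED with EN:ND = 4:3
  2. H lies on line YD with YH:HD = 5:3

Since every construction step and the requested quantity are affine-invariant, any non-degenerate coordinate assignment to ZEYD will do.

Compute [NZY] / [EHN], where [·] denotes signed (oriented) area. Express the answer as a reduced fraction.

Set Z = (0, 0), E = (1, 0), Y = (0, 1), D = (-1, -3); any affine frame gives the same invariant.
1. N lies on line ED with EN:ND = 4:3 ⇒ N = (-1/7, -12/7)
2. H lies on line YD with YH:HD = 5:3 ⇒ H = (-5/8, -3/2)
2·[NZY] = 1/7, 2·[EHN] = 15/14
[NZY]:[EHN] = 1/7:15/14 = 2/15

[NZY]:[EHN] = 2/15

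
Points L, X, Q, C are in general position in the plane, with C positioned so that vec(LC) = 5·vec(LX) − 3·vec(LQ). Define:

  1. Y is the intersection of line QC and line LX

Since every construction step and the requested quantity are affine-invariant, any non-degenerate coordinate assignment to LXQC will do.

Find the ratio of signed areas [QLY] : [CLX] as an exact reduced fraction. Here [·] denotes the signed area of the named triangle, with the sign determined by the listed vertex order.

Set L = (0, 0), X = (1, 0), Q = (0, 1), C = (5, -3); any affine frame gives the same invariant.
1. Y is the intersection of line QC and line LX ⇒ Y = (5/4, 0)
2·[QLY] = 5/4, 2·[CLX] = -3
[QLY]:[CLX] = 5/4:-3 = -5/12

[QLY]:[CLX] = -5/12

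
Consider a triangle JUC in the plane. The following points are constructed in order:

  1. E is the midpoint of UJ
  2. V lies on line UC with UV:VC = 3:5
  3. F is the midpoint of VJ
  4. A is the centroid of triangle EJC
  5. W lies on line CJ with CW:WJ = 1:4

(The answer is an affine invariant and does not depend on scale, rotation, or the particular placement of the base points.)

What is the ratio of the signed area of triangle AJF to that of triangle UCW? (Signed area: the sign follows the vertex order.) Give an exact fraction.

[AJF]:[UCW] = 35/96

Assign J = (0, 0), U = (1, 0), C = (0, 1) — the answer is frame-independent, so this choice is without loss of generality.
1. E is the midpoint of UJ ⇒ E = (1/2, 0)
2. V lies on line UC with UV:VC = 3:5 ⇒ V = (5/8, 3/8)
3. F is the midpoint of VJ ⇒ F = (5/16, 3/16)
4. A is the centroid of triangle EJC ⇒ A = (1/6, 1/3)
5. W lies on line CJ with CW:WJ = 1:4 ⇒ W = (0, 4/5)
2·[AJF] = 7/96, 2·[UCW] = 1/5
[AJF]:[UCW] = 7/96:1/5 = 35/96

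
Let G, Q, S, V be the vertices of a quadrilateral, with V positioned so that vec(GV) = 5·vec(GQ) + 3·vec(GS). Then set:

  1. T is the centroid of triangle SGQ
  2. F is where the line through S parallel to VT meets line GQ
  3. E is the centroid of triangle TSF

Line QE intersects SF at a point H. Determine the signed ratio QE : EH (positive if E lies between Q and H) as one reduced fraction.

Set G = (0, 0), Q = (1, 0), S = (0, 1), V = (5, 3); any affine frame gives the same invariant.
1. T is the centroid of triangle SGQ ⇒ T = (1/3, 1/3)
2. F is where the line through S parallel to VT meets line GQ ⇒ F = (-7/4, 0)
3. E is the centroid of triangle TSF ⇒ E = (-17/36, 4/9)
line QE meets SF at H = (-259/324, 44/81)
E = Q + t·(H−Q) with t = 9/11, so QE:EH = 9/11:2/11

QE:EH = 9/2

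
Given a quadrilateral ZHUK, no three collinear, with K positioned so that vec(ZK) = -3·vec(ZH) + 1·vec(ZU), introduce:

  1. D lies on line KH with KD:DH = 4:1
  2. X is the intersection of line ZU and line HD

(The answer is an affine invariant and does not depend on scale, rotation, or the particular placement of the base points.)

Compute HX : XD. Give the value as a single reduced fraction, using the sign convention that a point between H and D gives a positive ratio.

HX:XD = -5

Choose coordinates Z = (0, 0), H = (1, 0), U = (0, 1), K = (-3, 1).
1. D lies on line KH with KD:DH = 4:1 ⇒ D = (1/5, 1/5)
2. X is the intersection of line ZU and line HD ⇒ X = (0, 1/4)
X = H + t·(D−H) with t = 5/4, so HX:XD = t:(1−t) = 5/4:-1/4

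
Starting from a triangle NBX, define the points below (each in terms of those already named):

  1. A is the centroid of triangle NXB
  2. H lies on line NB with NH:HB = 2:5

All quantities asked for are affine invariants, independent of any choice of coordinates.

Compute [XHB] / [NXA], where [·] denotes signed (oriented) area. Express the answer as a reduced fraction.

[XHB]:[NXA] = -15/7

Assign N = (0, 0), B = (1, 0), X = (0, 1) — the answer is frame-independent, so this choice is without loss of generality.
1. A is the centroid of triangle NXB ⇒ A = (1/3, 1/3)
2. H lies on line NB with NH:HB = 2:5 ⇒ H = (2/7, 0)
2·[XHB] = 5/7, 2·[NXA] = -1/3
[XHB]:[NXA] = 5/7:-1/3 = -15/7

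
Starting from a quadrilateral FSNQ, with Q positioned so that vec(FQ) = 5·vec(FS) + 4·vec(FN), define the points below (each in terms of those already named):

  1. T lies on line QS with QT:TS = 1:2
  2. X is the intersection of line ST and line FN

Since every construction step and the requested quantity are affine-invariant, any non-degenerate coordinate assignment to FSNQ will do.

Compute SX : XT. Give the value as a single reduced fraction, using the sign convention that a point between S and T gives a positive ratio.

Set F = (0, 0), S = (1, 0), N = (0, 1), Q = (5, 4); any affine frame gives the same invariant.
1. T lies on line QS with QT:TS = 1:2 ⇒ T = (11/3, 8/3)
2. X is the intersection of line ST and line FN ⇒ X = (0, -1)
X = S + t·(T−S) with t = -3/8, so SX:XT = t:(1−t) = -3/8:11/8

SX:XT = -3/11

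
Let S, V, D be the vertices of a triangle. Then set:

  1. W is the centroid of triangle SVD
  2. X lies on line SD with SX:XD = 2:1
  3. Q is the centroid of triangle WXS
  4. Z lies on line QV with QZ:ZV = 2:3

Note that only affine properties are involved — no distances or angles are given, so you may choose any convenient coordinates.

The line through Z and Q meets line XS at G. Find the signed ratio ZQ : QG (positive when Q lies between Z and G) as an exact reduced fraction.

Choose coordinates S = (0, 0), V = (1, 0), D = (0, 1).
1. W is the centroid of triangle SVD ⇒ W = (1/3, 1/3)
2. X lies on line SD with SX:XD = 2:1 ⇒ X = (0, 2/3)
3. Q is the centroid of triangle WXS ⇒ Q = (1/9, 1/3)
4. Z lies on line QV with QZ:ZV = 2:3 ⇒ Z = (7/15, 1/5)
line ZQ meets XS at G = (0, 3/8)
Q = Z + t·(G−Z) with t = 16/21, so ZQ:QG = 16/21:5/21

ZQ:QG = 16/5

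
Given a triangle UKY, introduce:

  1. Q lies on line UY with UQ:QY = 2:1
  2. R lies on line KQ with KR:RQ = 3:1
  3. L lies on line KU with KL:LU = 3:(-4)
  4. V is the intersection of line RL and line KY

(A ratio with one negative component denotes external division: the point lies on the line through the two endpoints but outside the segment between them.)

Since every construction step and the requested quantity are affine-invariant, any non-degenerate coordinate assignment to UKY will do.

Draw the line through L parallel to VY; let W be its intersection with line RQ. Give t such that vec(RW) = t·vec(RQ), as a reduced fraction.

t = -39

Choose coordinates U = (0, 0), K = (1, 0), Y = (0, 1).
1. Q lies on line UY with UQ:QY = 2:1 ⇒ Q = (0, 2/3)
2. R lies on line KQ with KR:RQ = 3:1 ⇒ R = (1/4, 1/2)
3. L lies on line KU with KL:LU = 3:(-4) ⇒ L = (4, 0)
4. V is the intersection of line RL and line KY ⇒ V = (7/13, 6/13)
through L parallel to VY: direction (-7/13, 7/13); meets RQ at W = (10, -6)
W = R + t·(Q−R) with t = -39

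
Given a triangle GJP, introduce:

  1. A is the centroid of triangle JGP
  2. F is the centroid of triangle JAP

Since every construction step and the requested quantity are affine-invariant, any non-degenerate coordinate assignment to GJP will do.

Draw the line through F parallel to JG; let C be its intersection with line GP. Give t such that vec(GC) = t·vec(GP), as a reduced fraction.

Work in coordinates with G = (0, 0), J = (1, 0), P = (0, 1).
1. A is the centroid of triangle JGP ⇒ A = (1/3, 1/3)
2. F is the centroid of triangle JAP ⇒ F = (4/9, 4/9)
through F parallel to JG: direction (-1, 0); meets GP at C = (0, 4/9)
C = G + t·(P−G) with t = 4/9

t = 4/9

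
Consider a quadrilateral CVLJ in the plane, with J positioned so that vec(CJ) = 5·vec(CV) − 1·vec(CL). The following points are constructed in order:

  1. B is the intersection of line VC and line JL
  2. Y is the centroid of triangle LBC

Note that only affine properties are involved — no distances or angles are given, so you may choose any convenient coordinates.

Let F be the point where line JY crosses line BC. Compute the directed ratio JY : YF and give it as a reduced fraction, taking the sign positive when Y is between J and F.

Set C = (0, 0), V = (1, 0), L = (0, 1), J = (5, -1); any affine frame gives the same invariant.
1. B is the intersection of line VC and line JL ⇒ B = (5/2, 0)
2. Y is the centroid of triangle LBC ⇒ Y = (5/6, 1/3)
line JY meets BC at F = (15/8, 0)
Y = J + t·(F−J) with t = 4/3, so JY:YF = 4/3:-1/3

JY:YF = -4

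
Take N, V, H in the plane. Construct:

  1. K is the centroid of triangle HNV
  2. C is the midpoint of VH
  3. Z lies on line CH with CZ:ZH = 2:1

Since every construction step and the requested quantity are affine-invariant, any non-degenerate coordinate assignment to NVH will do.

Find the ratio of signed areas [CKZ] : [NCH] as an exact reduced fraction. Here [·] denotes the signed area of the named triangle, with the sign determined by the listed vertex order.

[CKZ]:[NCH] = -2/9

Work in coordinates with N = (0, 0), V = (1, 0), H = (0, 1).
1. K is the centroid of triangle HNV ⇒ K = (1/3, 1/3)
2. C is the midpoint of VH ⇒ C = (1/2, 1/2)
3. Z lies on line CH with CZ:ZH = 2:1 ⇒ Z = (1/6, 5/6)
2·[CKZ] = -1/9, 2·[NCH] = 1/2
[CKZ]:[NCH] = -1/9:1/2 = -2/9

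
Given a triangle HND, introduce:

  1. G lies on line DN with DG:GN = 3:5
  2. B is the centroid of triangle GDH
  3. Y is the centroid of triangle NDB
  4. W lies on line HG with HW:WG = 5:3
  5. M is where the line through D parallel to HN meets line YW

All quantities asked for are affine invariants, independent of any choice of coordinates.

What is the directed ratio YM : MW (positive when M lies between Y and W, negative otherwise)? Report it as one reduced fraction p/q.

Choose coordinates H = (0, 0), N = (1, 0), D = (0, 1).
1. G lies on line DN with DG:GN = 3:5 ⇒ G = (3/8, 5/8)
2. B is the centroid of triangle GDH ⇒ B = (1/8, 13/24)
3. Y is the centroid of triangle NDB ⇒ Y = (3/8, 37/72)
4. W lies on line HG with HW:WG = 5:3 ⇒ W = (15/64, 25/64)
5. M is where the line through D parallel to HN meets line YW ⇒ M = (66/71, 1)
M = Y + t·(W−Y) with t = -280/71, so YM:MW = t:(1−t) = -280/71:351/71

YM:MW = -280/351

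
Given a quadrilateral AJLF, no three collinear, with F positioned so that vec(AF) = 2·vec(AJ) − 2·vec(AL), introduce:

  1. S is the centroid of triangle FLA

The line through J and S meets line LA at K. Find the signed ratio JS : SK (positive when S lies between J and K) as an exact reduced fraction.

JS:SK = 1/2

Assign A = (0, 0), J = (1, 0), L = (0, 1), F = (2, -2) — the answer is frame-independent, so this choice is without loss of generality.
1. S is the centroid of triangle FLA ⇒ S = (2/3, -1/3)
line JS meets LA at K = (0, -1)
S = J + t·(K−J) with t = 1/3, so JS:SK = 1/3:2/3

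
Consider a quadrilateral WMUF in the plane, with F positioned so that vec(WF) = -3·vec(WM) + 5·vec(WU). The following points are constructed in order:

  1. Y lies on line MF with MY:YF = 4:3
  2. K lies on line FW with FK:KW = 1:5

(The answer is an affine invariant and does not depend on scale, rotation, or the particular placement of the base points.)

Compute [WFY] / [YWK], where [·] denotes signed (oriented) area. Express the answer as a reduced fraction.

[WFY]:[YWK] = 6/5

Choose coordinates W = (0, 0), M = (1, 0), U = (0, 1), F = (-3, 5).
1. Y lies on line MF with MY:YF = 4:3 ⇒ Y = (-9/7, 20/7)
2. K lies on line FW with FK:KW = 1:5 ⇒ K = (-5/2, 25/6)
2·[WFY] = -15/7, 2·[YWK] = -25/14
[WFY]:[YWK] = -15/7:-25/14 = 6/5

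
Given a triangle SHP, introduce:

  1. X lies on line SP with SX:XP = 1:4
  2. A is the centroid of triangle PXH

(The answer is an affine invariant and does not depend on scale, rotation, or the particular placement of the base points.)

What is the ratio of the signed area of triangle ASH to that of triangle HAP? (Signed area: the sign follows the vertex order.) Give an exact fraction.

[ASH]:[HAP] = -3/2

Work in coordinates with S = (0, 0), H = (1, 0), P = (0, 1).
1. X lies on line SP with SX:XP = 1:4 ⇒ X = (0, 1/5)
2. A is the centroid of triangle PXH ⇒ A = (1/3, 2/5)
2·[ASH] = 2/5, 2·[HAP] = -4/15
[ASH]:[HAP] = 2/5:-4/15 = -3/2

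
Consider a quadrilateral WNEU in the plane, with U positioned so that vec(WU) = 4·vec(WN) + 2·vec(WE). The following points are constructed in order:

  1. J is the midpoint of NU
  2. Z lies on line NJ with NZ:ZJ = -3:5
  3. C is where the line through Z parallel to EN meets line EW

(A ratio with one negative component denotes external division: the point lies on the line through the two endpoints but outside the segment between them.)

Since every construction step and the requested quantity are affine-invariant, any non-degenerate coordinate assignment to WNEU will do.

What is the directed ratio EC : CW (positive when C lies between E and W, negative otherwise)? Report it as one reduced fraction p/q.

EC:CW = -15/11

Choose coordinates W = (0, 0), N = (1, 0), E = (0, 1), U = (4, 2).
1. J is the midpoint of NU ⇒ J = (5/2, 1)
2. Z lies on line NJ with NZ:ZJ = -3:5 ⇒ Z = (-5/4, -3/2)
3. C is where the line through Z parallel to EN meets line EW ⇒ C = (0, -11/4)
C = E + t·(W−E) with t = 15/4, so EC:CW = t:(1−t) = 15/4:-11/4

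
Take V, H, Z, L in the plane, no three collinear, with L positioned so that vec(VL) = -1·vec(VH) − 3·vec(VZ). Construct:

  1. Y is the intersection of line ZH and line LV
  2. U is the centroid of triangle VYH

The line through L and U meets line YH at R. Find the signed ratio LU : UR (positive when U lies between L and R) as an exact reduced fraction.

Set V = (0, 0), H = (1, 0), Z = (0, 1), L = (-1, -3); any affine frame gives the same invariant.
1. Y is the intersection of line ZH and line LV ⇒ Y = (1/4, 3/4)
2. U is the centroid of triangle VYH ⇒ U = (5/12, 1/4)
line LU meets YH at R = (29/56, 27/56)
U = L + t·(R−L) with t = 14/15, so LU:UR = 14/15:1/15

LU:UR = 14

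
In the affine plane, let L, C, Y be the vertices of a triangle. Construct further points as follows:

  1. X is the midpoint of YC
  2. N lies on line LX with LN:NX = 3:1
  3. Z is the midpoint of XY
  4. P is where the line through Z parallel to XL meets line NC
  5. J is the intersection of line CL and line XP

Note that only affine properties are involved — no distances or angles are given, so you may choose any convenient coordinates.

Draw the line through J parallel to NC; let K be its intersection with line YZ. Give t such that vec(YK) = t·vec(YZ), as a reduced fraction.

Choose coordinates L = (0, 0), C = (1, 0), Y = (0, 1).
1. X is the midpoint of YC ⇒ X = (1/2, 1/2)
2. N lies on line LX with LN:NX = 3:1 ⇒ N = (3/8, 3/8)
3. Z is the midpoint of XY ⇒ Z = (1/4, 3/4)
4. P is where the line through Z parallel to XL meets line NC ⇒ P = (1/16, 9/16)
5. J is the intersection of line CL and line XP ⇒ J = (4, 0)
through J parallel to NC: direction (5/8, -3/8); meets YZ at K = (-7/2, 9/2)
K = Y + t·(Z−Y) with t = -14

t = -14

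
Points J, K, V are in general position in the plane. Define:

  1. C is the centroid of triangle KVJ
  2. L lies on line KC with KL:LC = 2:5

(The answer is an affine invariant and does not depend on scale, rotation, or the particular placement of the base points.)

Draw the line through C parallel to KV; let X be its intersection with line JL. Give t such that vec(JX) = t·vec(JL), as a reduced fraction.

Assign J = (0, 0), K = (1, 0), V = (0, 1) — the answer is frame-independent, so this choice is without loss of generality.
1. C is the centroid of triangle KVJ ⇒ C = (1/3, 1/3)
2. L lies on line KC with KL:LC = 2:5 ⇒ L = (17/21, 2/21)
through C parallel to KV: direction (-1, 1); meets JL at X = (34/57, 4/57)
X = J + t·(L−J) with t = 14/19

t = 14/19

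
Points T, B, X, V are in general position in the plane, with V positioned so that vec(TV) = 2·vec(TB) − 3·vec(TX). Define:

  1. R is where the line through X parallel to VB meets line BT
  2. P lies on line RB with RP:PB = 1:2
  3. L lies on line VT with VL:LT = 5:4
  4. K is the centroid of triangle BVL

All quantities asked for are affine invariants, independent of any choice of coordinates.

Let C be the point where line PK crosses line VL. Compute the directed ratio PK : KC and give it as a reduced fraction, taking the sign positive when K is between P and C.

PK:KC = 2/3

Work in coordinates with T = (0, 0), B = (1, 0), X = (0, 1), V = (2, -3).
1. R is where the line through X parallel to VB meets line BT ⇒ R = (1/3, 0)
2. P lies on line RB with RP:PB = 1:2 ⇒ P = (5/9, 0)
3. L lies on line VT with VL:LT = 5:4 ⇒ L = (8/9, -4/3)
4. K is the centroid of triangle BVL ⇒ K = (35/27, -13/9)
line PK meets VL at C = (65/27, -65/18)
K = P + t·(C−P) with t = 2/5, so PK:KC = 2/5:3/5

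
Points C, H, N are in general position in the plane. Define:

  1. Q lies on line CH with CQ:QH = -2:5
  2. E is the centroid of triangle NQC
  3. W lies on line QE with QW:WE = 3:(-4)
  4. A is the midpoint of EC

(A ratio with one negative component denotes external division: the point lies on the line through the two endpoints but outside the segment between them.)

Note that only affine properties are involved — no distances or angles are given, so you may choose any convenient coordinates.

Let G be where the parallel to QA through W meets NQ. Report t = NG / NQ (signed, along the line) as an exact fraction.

t = 7/4

Work in coordinates with C = (0, 0), H = (1, 0), N = (0, 1).
1. Q lies on line CH with CQ:QH = -2:5 ⇒ Q = (-2/3, 0)
2. E is the centroid of triangle NQC ⇒ E = (-2/9, 1/3)
3. W lies on line QE with QW:WE = 3:(-4) ⇒ W = (-2, -1)
4. A is the midpoint of EC ⇒ A = (-1/9, 1/6)
through W parallel to QA: direction (5/9, 1/6); meets NQ at G = (-7/6, -3/4)
G = N + t·(Q−N) with t = 7/4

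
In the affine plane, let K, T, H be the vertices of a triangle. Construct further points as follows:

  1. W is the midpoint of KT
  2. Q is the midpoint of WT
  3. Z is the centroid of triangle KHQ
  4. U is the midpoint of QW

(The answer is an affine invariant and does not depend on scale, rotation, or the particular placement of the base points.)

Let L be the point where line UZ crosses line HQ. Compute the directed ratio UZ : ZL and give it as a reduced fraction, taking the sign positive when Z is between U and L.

UZ:ZL = -1/2

Choose coordinates K = (0, 0), T = (1, 0), H = (0, 1).
1. W is the midpoint of KT ⇒ W = (1/2, 0)
2. Q is the midpoint of WT ⇒ Q = (3/4, 0)
3. Z is the centroid of triangle KHQ ⇒ Z = (1/4, 1/3)
4. U is the midpoint of QW ⇒ U = (5/8, 0)
line UZ meets HQ at L = (1, -1/3)
Z = U + t·(L−U) with t = -1, so UZ:ZL = -1:2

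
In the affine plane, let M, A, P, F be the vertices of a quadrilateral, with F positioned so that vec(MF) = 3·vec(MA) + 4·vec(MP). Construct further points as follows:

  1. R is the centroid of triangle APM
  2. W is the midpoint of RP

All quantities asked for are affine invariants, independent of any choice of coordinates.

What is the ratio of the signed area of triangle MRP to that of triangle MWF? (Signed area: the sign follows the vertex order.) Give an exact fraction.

Choose coordinates M = (0, 0), A = (1, 0), P = (0, 1), F = (3, 4).
1. R is the centroid of triangle APM ⇒ R = (1/3, 1/3)
2. W is the midpoint of RP ⇒ W = (1/6, 2/3)
2·[MRP] = 1/3, 2·[MWF] = -4/3
[MRP]:[MWF] = 1/3:-4/3 = -1/4

[MRP]:[MWF] = -1/4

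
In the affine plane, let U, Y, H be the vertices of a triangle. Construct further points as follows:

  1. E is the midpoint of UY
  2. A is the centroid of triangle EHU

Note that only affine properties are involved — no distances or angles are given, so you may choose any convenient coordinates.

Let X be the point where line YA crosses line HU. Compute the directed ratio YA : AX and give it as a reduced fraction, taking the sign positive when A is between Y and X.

Assign U = (0, 0), Y = (1, 0), H = (0, 1) — the answer is frame-independent, so this choice is without loss of generality.
1. E is the midpoint of UY ⇒ E = (1/2, 0)
2. A is the centroid of triangle EHU ⇒ A = (1/6, 1/3)
line YA meets HU at X = (0, 2/5)
A = Y + t·(X−Y) with t = 5/6, so YA:AX = 5/6:1/6

YA:AX = 5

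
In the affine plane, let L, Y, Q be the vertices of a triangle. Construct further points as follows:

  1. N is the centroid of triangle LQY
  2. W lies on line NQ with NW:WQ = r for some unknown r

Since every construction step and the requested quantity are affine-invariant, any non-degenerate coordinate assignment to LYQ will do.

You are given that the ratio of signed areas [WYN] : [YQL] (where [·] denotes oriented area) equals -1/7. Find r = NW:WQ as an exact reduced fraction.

r = 3/4

Work in coordinates with L = (0, 0), Y = (1, 0), Q = (0, 1).
1. N is the centroid of triangle LQY ⇒ N = (1/3, 1/3)
2. With NW:WQ = r, write λ = r/(r+1) so W = N + λ·(Q−N); W is affine-linear in λ
Every point depending on W is an affine combination of W and λ-independent points, so each such coordinate is linear in λ; the λ² term in each signed area is a multiple of (Q−N)×(Q−N) = 0, so 2·[WYN] and 2·[YQL] are each linear in λ. Evaluating at λ=0 and λ=1:
  2·[WYN] = -1/3·λ,   2·[YQL] = 1
So [WYN]:[YQL] = (-1/3·λ) / (1). Setting this equal to -1/7:
  -1/3·λ = -1/7·(1)  ⇒  λ = 3/7
Then r = λ/(1−λ) = (3/7)/(4/7) = 3/4. Check: with r = 3/4, W = (4/21, 13/21) and [WYN]:[YQL] = -1/7 as required.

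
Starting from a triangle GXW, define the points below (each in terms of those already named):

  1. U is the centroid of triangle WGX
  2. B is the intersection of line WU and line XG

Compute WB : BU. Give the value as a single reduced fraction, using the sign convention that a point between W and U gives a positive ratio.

Work in coordinates with G = (0, 0), X = (1, 0), W = (0, 1).
1. U is the centroid of triangle WGX ⇒ U = (1/3, 1/3)
2. B is the intersection of line WU and line XG ⇒ B = (1/2, 0)
B = W + t·(U−W) with t = 3/2, so WB:BU = t:(1−t) = 3/2:-1/2

WB:BU = -3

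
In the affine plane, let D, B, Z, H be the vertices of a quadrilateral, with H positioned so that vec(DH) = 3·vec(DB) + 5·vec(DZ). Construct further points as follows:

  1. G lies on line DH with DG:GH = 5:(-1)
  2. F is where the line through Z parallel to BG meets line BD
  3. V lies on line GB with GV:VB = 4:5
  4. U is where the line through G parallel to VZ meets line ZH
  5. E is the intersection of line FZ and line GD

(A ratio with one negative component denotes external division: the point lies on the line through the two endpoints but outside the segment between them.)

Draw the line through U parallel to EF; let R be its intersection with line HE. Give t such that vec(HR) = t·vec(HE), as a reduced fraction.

Set D = (0, 0), B = (1, 0), Z = (0, 1), H = (3, 5); any affine frame gives the same invariant.
1. G lies on line DH with DG:GH = 5:(-1) ⇒ G = (15/4, 25/4)
2. F is where the line through Z parallel to BG meets line BD ⇒ F = (-11/25, 0)
3. V lies on line GB with GV:VB = 4:5 ⇒ V = (91/36, 125/36)
4. U is where the line through G parallel to VZ meets line ZH ⇒ U = (432/97, 673/97)
5. E is the intersection of line FZ and line GD ⇒ E = (-33/20, -11/4)
through U parallel to EF: direction (121/100, 11/4); meets HE at R = (10191/1940, 3397/388)
R = H + t·(E−H) with t = -47/97

t = -47/97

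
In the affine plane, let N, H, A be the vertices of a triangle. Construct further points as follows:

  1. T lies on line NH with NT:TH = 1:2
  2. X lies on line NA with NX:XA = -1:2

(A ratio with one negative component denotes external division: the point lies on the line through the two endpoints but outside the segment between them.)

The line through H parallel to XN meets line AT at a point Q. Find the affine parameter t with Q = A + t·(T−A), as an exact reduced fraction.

Set N = (0, 0), H = (1, 0), A = (0, 1); any affine frame gives the same invariant.
1. T lies on line NH with NT:TH = 1:2 ⇒ T = (1/3, 0)
2. X lies on line NA with NX:XA = -1:2 ⇒ X = (0, -1)
through H parallel to XN: direction (0, 1); meets AT at Q = (1, -2)
Q = A + t·(T−A) with t = 3

t = 3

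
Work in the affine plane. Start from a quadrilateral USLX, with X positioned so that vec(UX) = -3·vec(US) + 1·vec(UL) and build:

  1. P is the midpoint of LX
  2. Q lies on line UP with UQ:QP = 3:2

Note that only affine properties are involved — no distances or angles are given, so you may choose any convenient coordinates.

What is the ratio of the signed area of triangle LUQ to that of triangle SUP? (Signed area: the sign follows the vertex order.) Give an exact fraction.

Choose coordinates U = (0, 0), S = (1, 0), L = (0, 1), X = (-3, 1).
1. P is the midpoint of LX ⇒ P = (-3/2, 1)
2. Q lies on line UP with UQ:QP = 3:2 ⇒ Q = (-9/10, 3/5)
2·[LUQ] = -9/10, 2·[SUP] = -1
[LUQ]:[SUP] = -9/10:-1 = 9/10

[LUQ]:[SUP] = 9/10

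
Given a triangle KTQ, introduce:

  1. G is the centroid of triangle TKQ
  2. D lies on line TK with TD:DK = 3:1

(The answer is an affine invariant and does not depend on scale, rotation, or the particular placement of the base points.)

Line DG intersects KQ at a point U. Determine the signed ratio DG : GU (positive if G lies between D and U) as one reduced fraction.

Choose coordinates K = (0, 0), T = (1, 0), Q = (0, 1).
1. G is the centroid of triangle TKQ ⇒ G = (1/3, 1/3)
2. D lies on line TK with TD:DK = 3:1 ⇒ D = (1/4, 0)
line DG meets KQ at U = (0, -1)
G = D + t·(U−D) with t = -1/3, so DG:GU = -1/3:4/3

DG:GU = -1/4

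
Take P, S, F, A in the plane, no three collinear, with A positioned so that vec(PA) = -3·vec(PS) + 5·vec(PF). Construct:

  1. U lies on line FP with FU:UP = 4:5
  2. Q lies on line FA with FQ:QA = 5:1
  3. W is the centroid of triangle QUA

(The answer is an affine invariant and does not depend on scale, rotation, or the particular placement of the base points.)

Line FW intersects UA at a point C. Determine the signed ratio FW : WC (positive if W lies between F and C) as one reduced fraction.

Set P = (0, 0), S = (1, 0), F = (0, 1), A = (-3, 5); any affine frame gives the same invariant.
1. U lies on line FP with FU:UP = 4:5 ⇒ U = (0, 5/9)
2. Q lies on line FA with FQ:QA = 5:1 ⇒ Q = (-5/2, 13/3)
3. W is the centroid of triangle QUA ⇒ W = (-11/6, 89/27)
line FW meets UA at C = (-33/17, 175/51)
W = F + t·(C−F) with t = 17/18, so FW:WC = 17/18:1/18

FW:WC = 17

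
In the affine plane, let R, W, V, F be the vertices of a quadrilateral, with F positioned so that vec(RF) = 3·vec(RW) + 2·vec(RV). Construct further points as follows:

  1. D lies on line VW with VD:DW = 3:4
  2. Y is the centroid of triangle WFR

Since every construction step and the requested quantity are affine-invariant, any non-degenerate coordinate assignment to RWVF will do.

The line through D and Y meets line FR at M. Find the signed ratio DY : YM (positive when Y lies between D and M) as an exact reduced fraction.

DY:YM = -16/7

Assign R = (0, 0), W = (1, 0), V = (0, 1), F = (3, 2) — the answer is frame-independent, so this choice is without loss of generality.
1. D lies on line VW with VD:DW = 3:4 ⇒ D = (3/7, 4/7)
2. Y is the centroid of triangle WFR ⇒ Y = (4/3, 2/3)
line DY meets FR at M = (15/16, 5/8)
Y = D + t·(M−D) with t = 16/9, so DY:YM = 16/9:-7/9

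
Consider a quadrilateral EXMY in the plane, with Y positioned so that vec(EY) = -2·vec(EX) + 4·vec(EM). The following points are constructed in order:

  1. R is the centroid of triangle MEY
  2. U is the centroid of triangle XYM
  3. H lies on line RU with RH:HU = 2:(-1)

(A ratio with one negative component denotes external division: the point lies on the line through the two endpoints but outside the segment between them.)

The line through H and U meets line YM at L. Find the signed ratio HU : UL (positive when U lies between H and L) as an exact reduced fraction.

Assign E = (0, 0), X = (1, 0), M = (0, 1), Y = (-2, 4) — the answer is frame-independent, so this choice is without loss of generality.
1. R is the centroid of triangle MEY ⇒ R = (-2/3, 5/3)
2. U is the centroid of triangle XYM ⇒ U = (-1/3, 5/3)
3. H lies on line RU with RH:HU = 2:(-1) ⇒ H = (0, 5/3)
line HU meets YM at L = (-4/9, 5/3)
U = H + t·(L−H) with t = 3/4, so HU:UL = 3/4:1/4

HU:UL = 3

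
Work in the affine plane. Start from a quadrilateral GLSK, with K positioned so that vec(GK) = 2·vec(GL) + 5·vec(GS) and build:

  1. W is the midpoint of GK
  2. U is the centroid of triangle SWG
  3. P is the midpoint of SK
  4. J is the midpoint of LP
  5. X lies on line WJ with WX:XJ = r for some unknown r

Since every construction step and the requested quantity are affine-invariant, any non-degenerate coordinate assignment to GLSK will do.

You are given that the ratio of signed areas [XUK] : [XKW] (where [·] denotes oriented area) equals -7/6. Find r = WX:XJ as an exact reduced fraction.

Choose coordinates G = (0, 0), L = (1, 0), S = (0, 1), K = (2, 5).
1. W is the midpoint of GK ⇒ W = (1, 5/2)
2. U is the centroid of triangle SWG ⇒ U = (1/3, 7/6)
3. P is the midpoint of SK ⇒ P = (1, 3)
4. J is the midpoint of LP ⇒ J = (1, 3/2)
5. With WX:XJ = r, write λ = r/(r+1) so X = W + λ·(J−W); X is affine-linear in λ
Every point depending on X is an affine combination of X and λ-independent points, so each such coordinate is linear in λ; the λ² term in each signed area is a multiple of (J−W)×(J−W) = 0, so 2·[XUK] and 2·[XKW] are each linear in λ. Evaluating at λ=0 and λ=1:
  2·[XUK] = -5/3·λ − 1/3,   2·[XKW] = λ
So [XUK]:[XKW] = (-5/3·λ − 1/3) / (λ). Setting this equal to -7/6:
  -5/3·λ − 1/3 = -7/6·(λ)  ⇒  λ = -2/3
Then r = λ/(1−λ) = (-2/3)/(5/3) = -2/5. Check: with r = -2/5, X = (1, 19/6) and [XUK]:[XKW] = -7/6 as required.

r = -2/5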